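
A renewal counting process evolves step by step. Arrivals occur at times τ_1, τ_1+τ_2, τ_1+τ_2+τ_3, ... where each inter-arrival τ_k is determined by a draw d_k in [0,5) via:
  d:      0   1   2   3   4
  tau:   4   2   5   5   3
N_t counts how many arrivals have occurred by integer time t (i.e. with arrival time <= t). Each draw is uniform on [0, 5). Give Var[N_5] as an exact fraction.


Inter-arrival values over d=0..4: [4, 2, 5, 5, 3]
Each d has probability 1/5, so the pmf of τ is: f(2) = 1/5, f(3) = 1/5, f(4) = 1/5, f(5) = 2/5
Let p_n(j) = P(N_n = j), with p_0 = [1]. Condition on τ_1: p_n(0) = P(τ > n), and for j >= 1, p_n(j) = Σ_{k<=n} f(k)·p_{n−k}(j−1)
p_1 = [1]  (j = 0)
p_2 = [4/5, 1/5]  (j = 0..1)
p_3 = [3/5, 2/5]  (j = 0..1)
p_4 = [2/5, 14/25, 1/25]  (j = 0..2)
p_5 = [0, 22/25, 3/25]  (j = 0..2)
E[N_5] = Σ j·p_5(j) = 28/25;  E[N_5²] = Σ j²·p_5(j) = 34/25
Var[N_5] = 34/25 − (28/25)² = 66/625

66/625


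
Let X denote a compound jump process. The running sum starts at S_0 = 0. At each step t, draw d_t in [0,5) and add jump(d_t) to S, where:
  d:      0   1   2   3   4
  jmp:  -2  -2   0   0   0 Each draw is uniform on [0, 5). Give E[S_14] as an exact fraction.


Outcome values over d=0..4: [-2, -2, 0, 0, 0]
Σy = -4, Σy² = 8, M = 5
μ = -4/5 = -4/5,  σ² = 8/5 − (-4/5)² = 24/25
E[S_14] = 0 + 14·(-4/5) = -56/5

-56/5


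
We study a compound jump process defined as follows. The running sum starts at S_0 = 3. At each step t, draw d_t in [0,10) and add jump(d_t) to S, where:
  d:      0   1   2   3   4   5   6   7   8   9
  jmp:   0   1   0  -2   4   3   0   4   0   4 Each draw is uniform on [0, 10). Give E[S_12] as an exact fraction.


99/5

Outcome values over d=0..9: [0, 1, 0, -2, 4, 3, 0, 4, 0, 4]
Σy = 14, Σy² = 62, M = 10
μ = 14/10 = 7/5,  σ² = 62/10 − (7/5)² = 106/25
E[S_12] = 3 + 12·(7/5) = 99/5


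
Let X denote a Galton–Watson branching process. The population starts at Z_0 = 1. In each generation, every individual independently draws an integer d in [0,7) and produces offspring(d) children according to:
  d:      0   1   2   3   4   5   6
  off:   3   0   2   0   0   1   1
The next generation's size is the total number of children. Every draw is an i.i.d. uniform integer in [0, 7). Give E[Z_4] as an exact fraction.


1

Outcome values over d=0..6: [3, 0, 2, 0, 0, 1, 1]
Σy = 7, Σy² = 15, M = 7
μ = 7/7 = 1,  σ² = 15/7 − (1)² = 8/7
E[Z_0] = 1
E[Z_1] = 1·E[Z_0] = 1
E[Z_2] = 1·E[Z_1] = 1
E[Z_3] = 1·E[Z_2] = 1
E[Z_4] = 1·E[Z_3] = 1


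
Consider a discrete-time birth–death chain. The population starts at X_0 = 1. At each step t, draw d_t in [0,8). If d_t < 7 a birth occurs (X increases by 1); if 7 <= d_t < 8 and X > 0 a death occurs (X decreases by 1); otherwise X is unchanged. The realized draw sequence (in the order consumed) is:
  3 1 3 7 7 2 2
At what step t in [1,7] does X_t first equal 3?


t=0: X=1, d=3 → birth, X_1=2
t=1: X=2, d=1 → birth, X_2=3
t=2: X=3, d=3 → birth, X_3=4
t=3: X=4, d=7 → death, X_4=3
t=4: X=3, d=7 → death, X_5=2
t=5: X=2, d=2 → birth, X_6=3
t=6: X=3, d=2 → birth, X_7=4

2


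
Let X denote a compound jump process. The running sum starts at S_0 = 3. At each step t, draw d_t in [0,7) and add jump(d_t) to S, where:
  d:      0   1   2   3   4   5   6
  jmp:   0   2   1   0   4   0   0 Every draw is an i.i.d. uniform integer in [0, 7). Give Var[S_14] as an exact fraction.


28

Outcome values over d=0..6: [0, 2, 1, 0, 4, 0, 0]
Σy = 7, Σy² = 21, M = 7
μ = 7/7 = 1,  σ² = 21/7 − (1)² = 2
Independent increments: Var[S_14] = 14·σ² = 14·(2) = 28


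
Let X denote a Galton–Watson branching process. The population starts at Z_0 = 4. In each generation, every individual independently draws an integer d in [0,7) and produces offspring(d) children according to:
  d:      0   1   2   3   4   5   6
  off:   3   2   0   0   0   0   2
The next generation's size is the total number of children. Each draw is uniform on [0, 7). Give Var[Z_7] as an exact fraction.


40

Outcome values over d=0..6: [3, 2, 0, 0, 0, 0, 2]
Σy = 7, Σy² = 17, M = 7
μ = 7/7 = 1,  σ² = 17/7 − (1)² = 10/7
V_0 = 0, E_0 = 4
V_1 = 10/7·E_0 + (1)²·V_0 = 40/7;  E_1 = 4
V_2 = 10/7·E_1 + (1)²·V_1 = 80/7;  E_2 = 4
V_3 = 10/7·E_2 + (1)²·V_2 = 120/7;  E_3 = 4
V_4 = 10/7·E_3 + (1)²·V_3 = 160/7;  E_4 = 4
V_5 = 10/7·E_4 + (1)²·V_4 = 200/7;  E_5 = 4
V_6 = 10/7·E_5 + (1)²·V_5 = 240/7;  E_6 = 4
V_7 = 10/7·E_6 + (1)²·V_6 = 40;  E_7 = 4


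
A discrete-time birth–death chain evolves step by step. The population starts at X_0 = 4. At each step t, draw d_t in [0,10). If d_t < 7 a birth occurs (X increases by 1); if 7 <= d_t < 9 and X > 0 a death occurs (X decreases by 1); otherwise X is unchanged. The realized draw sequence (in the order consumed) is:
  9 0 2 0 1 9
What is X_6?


t=0: X=4, d=9 → hold, X_1=4
t=1: X=4, d=0 → birth, X_2=5
t=2: X=5, d=2 → birth, X_3=6
t=3: X=6, d=0 → birth, X_4=7
t=4: X=7, d=1 → birth, X_5=8
t=5: X=8, d=9 → hold, X_6=8

8


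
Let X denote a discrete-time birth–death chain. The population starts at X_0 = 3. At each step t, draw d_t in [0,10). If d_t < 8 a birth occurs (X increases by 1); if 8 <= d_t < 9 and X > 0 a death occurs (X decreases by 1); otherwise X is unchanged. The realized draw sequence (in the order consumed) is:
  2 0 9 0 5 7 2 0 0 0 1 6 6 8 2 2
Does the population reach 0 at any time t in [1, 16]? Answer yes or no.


no

t=0: X=3, d=2 → birth, X_1=4
t=1: X=4, d=0 → birth, X_2=5
t=2: X=5, d=9 → hold, X_3=5
t=3: X=5, d=0 → birth, X_4=6
t=4: X=6, d=5 → birth, X_5=7
t=5: X=7, d=7 → birth, X_6=8
t=6: X=8, d=2 → birth, X_7=9
t=7: X=9, d=0 → birth, X_8=10
t=8: X=10, d=0 → birth, X_9=11
t=9: X=11, d=0 → birth, X_10=12
t=10: X=12, d=1 → birth, X_11=13
t=11: X=13, d=6 → birth, X_12=14
t=12: X=14, d=6 → birth, X_13=15
t=13: X=15, d=8 → death, X_14=14
t=14: X=14, d=2 → birth, X_15=15
t=15: X=15, d=2 → birth, X_16=16


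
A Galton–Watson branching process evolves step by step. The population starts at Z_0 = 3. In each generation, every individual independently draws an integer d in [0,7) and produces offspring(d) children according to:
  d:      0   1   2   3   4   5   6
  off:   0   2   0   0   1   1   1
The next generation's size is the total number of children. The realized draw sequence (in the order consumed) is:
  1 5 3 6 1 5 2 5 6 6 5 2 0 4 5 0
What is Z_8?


gen 0: Z_0=3, draws=[1, 5, 3], offspring=[2, 1, 0], Z_1=3
gen 1: Z_1=3, draws=[6, 1, 5], offspring=[1, 2, 1], Z_2=4
gen 2: Z_2=4, draws=[2, 5, 6, 6], offspring=[0, 1, 1, 1], Z_3=3
gen 3: Z_3=3, draws=[5, 2, 0], offspring=[1, 0, 0], Z_4=1
gen 4: Z_4=1, draws=[4], offspring=[1], Z_5=1
gen 5: Z_5=1, draws=[5], offspring=[1], Z_6=1
gen 6: Z_6=1, draws=[0], offspring=[0], Z_7=0
gen 7: Z_7=0, draws=[], offspring=[], Z_8=0

0


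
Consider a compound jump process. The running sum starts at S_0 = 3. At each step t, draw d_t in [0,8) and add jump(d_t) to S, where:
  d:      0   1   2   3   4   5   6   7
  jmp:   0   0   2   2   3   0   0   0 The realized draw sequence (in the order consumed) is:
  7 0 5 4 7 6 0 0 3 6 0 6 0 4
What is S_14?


t=0: S=3, d=7, jump=0, S_1=3
t=1: S=3, d=0, jump=0, S_2=3
t=2: S=3, d=5, jump=0, S_3=3
t=3: S=3, d=4, jump=3, S_4=6
t=4: S=6, d=7, jump=0, S_5=6
t=5: S=6, d=6, jump=0, S_6=6
t=6: S=6, d=0, jump=0, S_7=6
t=7: S=6, d=0, jump=0, S_8=6
t=8: S=6, d=3, jump=2, S_9=8
t=9: S=8, d=6, jump=0, S_10=8
t=10: S=8, d=0, jump=0, S_11=8
t=11: S=8, d=6, jump=0, S_12=8
t=12: S=8, d=0, jump=0, S_13=8
t=13: S=8, d=4, jump=3, S_14=11

11


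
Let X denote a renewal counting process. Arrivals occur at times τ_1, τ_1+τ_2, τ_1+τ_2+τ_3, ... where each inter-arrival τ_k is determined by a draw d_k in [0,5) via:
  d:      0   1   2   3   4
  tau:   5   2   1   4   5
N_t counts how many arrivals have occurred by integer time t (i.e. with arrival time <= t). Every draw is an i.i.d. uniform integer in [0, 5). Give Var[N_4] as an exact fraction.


242734/390625

Inter-arrival values over d=0..4: [5, 2, 1, 4, 5]
Each d has probability 1/5, so the pmf of τ is: f(1) = 1/5, f(2) = 1/5, f(4) = 1/5, f(5) = 2/5
Let p_n(j) = P(N_n = j), with p_0 = [1]. Condition on τ_1: p_n(0) = P(τ > n), and for j >= 1, p_n(j) = Σ_{k<=n} f(k)·p_{n−k}(j−1)
p_1 = [4/5, 1/5]  (j = 0..1)
p_2 = [3/5, 9/25, 1/25]  (j = 0..2)
p_3 = [3/5, 7/25, 14/125, 1/125]  (j = 0..3)
p_4 = [2/5, 11/25, 16/125, 19/625, 1/625]  (j = 0..4)
E[N_4] = Σ j·p_4(j) = 496/625;  E[N_4²] = Σ j²·p_4(j) = 782/625
Var[N_4] = 782/625 − (496/625)² = 242734/390625


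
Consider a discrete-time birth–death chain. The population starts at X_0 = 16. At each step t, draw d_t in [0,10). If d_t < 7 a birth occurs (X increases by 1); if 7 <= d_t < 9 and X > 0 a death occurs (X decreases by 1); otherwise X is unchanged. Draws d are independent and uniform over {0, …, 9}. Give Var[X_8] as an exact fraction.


26/5

X can drop by at most 1 per step and X_0 = 16 > T = 8, so X_t >= 16 − t >= 8 > 0 for every t <= 8: the floor at 0 (the 'and X > 0' condition) never binds. Hence X_8 = X_0 + Σ_{t<8} Y_t with i.i.d. increments Y_t = y(d_t) ∈ {+1, −1, 0}.
Outcome values over d=0..9: [1, 1, 1, 1, 1, 1, 1, -1, -1, 0]
Σy = 5, Σy² = 9, M = 10
μ = 5/10 = 1/2,  σ² = 9/10 − (1/2)² = 13/20
Independent increments: Var[X_8] = 8·σ² = 8·(13/20) = 26/5


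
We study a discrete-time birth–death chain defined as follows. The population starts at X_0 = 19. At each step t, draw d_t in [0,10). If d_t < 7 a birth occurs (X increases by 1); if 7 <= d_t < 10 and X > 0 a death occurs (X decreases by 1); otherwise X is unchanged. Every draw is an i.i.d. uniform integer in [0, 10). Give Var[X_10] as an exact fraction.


42/5

X can drop by at most 1 per step and X_0 = 19 > T = 10, so X_t >= 19 − t >= 9 > 0 for every t <= 10: the floor at 0 (the 'and X > 0' condition) never binds. Hence X_10 = X_0 + Σ_{t<10} Y_t with i.i.d. increments Y_t = y(d_t) ∈ {+1, −1, 0}.
Outcome values over d=0..9: [1, 1, 1, 1, 1, 1, 1, -1, -1, -1]
Σy = 4, Σy² = 10, M = 10
μ = 4/10 = 2/5,  σ² = 10/10 − (2/5)² = 21/25
Independent increments: Var[X_10] = 10·σ² = 10·(21/25) = 42/5


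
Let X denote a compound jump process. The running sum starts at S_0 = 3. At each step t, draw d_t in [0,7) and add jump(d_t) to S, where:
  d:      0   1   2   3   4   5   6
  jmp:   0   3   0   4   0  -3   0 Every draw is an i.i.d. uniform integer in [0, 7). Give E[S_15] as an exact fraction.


81/7

Outcome values over d=0..6: [0, 3, 0, 4, 0, -3, 0]
Σy = 4, Σy² = 34, M = 7
μ = 4/7 = 4/7,  σ² = 34/7 − (4/7)² = 222/49
E[S_15] = 3 + 15·(4/7) = 81/7


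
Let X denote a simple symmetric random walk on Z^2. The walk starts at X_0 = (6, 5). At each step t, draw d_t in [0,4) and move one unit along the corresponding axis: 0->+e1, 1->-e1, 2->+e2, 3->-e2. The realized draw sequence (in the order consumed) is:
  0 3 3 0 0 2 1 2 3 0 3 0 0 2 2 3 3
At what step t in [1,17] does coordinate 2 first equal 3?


t=0: X=(6, 5), d=0 → +e1, X_1=(7, 5)
t=1: X=(7, 5), d=3 → -e2, X_2=(7, 4)
t=2: X=(7, 4), d=3 → -e2, X_3=(7, 3)
t=3: X=(7, 3), d=0 → +e1, X_4=(8, 3)
t=4: X=(8, 3), d=0 → +e1, X_5=(9, 3)
t=5: X=(9, 3), d=2 → +e2, X_6=(9, 4)
t=6: X=(9, 4), d=1 → -e1, X_7=(8, 4)
t=7: X=(8, 4), d=2 → +e2, X_8=(8, 5)
t=8: X=(8, 5), d=3 → -e2, X_9=(8, 4)
t=9: X=(8, 4), d=0 → +e1, X_10=(9, 4)
t=10: X=(9, 4), d=3 → -e2, X_11=(9, 3)
t=11: X=(9, 3), d=0 → +e1, X_12=(10, 3)
t=12: X=(10, 3), d=0 → +e1, X_13=(11, 3)
t=13: X=(11, 3), d=2 → +e2, X_14=(11, 4)
t=14: X=(11, 4), d=2 → +e2, X_15=(11, 5)
t=15: X=(11, 5), d=3 → -e2, X_16=(11, 4)
t=16: X=(11, 4), d=3 → -e2, X_17=(11, 3)

3


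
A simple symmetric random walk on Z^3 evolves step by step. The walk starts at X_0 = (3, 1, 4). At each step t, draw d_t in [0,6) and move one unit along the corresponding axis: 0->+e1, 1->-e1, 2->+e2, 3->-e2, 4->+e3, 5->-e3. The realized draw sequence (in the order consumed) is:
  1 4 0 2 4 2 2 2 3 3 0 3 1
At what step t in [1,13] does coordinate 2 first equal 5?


8

t=0: X=(3, 1, 4), d=1 → -e1, X_1=(2, 1, 4)
t=1: X=(2, 1, 4), d=4 → +e3, X_2=(2, 1, 5)
t=2: X=(2, 1, 5), d=0 → +e1, X_3=(3, 1, 5)
t=3: X=(3, 1, 5), d=2 → +e2, X_4=(3, 2, 5)
t=4: X=(3, 2, 5), d=4 → +e3, X_5=(3, 2, 6)
t=5: X=(3, 2, 6), d=2 → +e2, X_6=(3, 3, 6)
t=6: X=(3, 3, 6), d=2 → +e2, X_7=(3, 4, 6)
t=7: X=(3, 4, 6), d=2 → +e2, X_8=(3, 5, 6)
t=8: X=(3, 5, 6), d=3 → -e2, X_9=(3, 4, 6)
t=9: X=(3, 4, 6), d=3 → -e2, X_10=(3, 3, 6)
t=10: X=(3, 3, 6), d=0 → +e1, X_11=(4, 3, 6)
t=11: X=(4, 3, 6), d=3 → -e2, X_12=(4, 2, 6)
t=12: X=(4, 2, 6), d=1 → -e1, X_13=(3, 2, 6)


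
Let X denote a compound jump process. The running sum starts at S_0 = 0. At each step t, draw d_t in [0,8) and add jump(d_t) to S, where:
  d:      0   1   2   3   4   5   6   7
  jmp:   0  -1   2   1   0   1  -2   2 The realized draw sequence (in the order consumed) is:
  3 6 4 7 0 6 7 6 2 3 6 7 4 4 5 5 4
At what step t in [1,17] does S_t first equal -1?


2

t=0: S=0, d=3, jump=1, S_1=1
t=1: S=1, d=6, jump=-2, S_2=-1
t=2: S=-1, d=4, jump=0, S_3=-1
t=3: S=-1, d=7, jump=2, S_4=1
t=4: S=1, d=0, jump=0, S_5=1
t=5: S=1, d=6, jump=-2, S_6=-1
t=6: S=-1, d=7, jump=2, S_7=1
t=7: S=1, d=6, jump=-2, S_8=-1
t=8: S=-1, d=2, jump=2, S_9=1
t=9: S=1, d=3, jump=1, S_10=2
t=10: S=2, d=6, jump=-2, S_11=0
t=11: S=0, d=7, jump=2, S_12=2
t=12: S=2, d=4, jump=0, S_13=2
t=13: S=2, d=4, jump=0, S_14=2
t=14: S=2, d=5, jump=1, S_15=3
t=15: S=3, d=5, jump=1, S_16=4
t=16: S=4, d=4, jump=0, S_17=4


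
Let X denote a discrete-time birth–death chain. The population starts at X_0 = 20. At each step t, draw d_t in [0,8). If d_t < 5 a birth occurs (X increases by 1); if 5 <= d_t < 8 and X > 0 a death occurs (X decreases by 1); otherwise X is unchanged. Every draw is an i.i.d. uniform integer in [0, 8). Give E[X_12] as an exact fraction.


23

X can drop by at most 1 per step and X_0 = 20 > T = 12, so X_t >= 20 − t >= 8 > 0 for every t <= 12: the floor at 0 (the 'and X > 0' condition) never binds. Hence X_12 = X_0 + Σ_{t<12} Y_t with i.i.d. increments Y_t = y(d_t) ∈ {+1, −1, 0}.
Outcome values over d=0..7: [1, 1, 1, 1, 1, -1, -1, -1]
Σy = 2, Σy² = 8, M = 8
μ = 2/8 = 1/4,  σ² = 8/8 − (1/4)² = 15/16
E[X_12] = 20 + 12·(1/4) = 23


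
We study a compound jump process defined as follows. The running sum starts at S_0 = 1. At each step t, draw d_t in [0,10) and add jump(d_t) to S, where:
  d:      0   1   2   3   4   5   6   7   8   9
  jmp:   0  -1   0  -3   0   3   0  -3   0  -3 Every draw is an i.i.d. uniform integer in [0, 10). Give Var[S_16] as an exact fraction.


Outcome values over d=0..9: [0, -1, 0, -3, 0, 3, 0, -3, 0, -3]
Σy = -7, Σy² = 37, M = 10
μ = -7/10 = -7/10,  σ² = 37/10 − (-7/10)² = 321/100
Independent increments: Var[S_16] = 16·σ² = 16·(321/100) = 1284/25

1284/25


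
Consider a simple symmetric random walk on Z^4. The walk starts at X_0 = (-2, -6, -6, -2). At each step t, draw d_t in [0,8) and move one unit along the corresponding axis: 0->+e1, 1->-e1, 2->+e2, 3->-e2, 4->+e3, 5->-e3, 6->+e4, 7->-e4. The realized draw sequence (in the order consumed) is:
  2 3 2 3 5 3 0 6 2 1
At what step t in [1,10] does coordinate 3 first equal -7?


t=0: X=(-2, -6, -6, -2), d=2 → +e2, X_1=(-2, -5, -6, -2)
t=1: X=(-2, -5, -6, -2), d=3 → -e2, X_2=(-2, -6, -6, -2)
t=2: X=(-2, -6, -6, -2), d=2 → +e2, X_3=(-2, -5, -6, -2)
t=3: X=(-2, -5, -6, -2), d=3 → -e2, X_4=(-2, -6, -6, -2)
t=4: X=(-2, -6, -6, -2), d=5 → -e3, X_5=(-2, -6, -7, -2)
t=5: X=(-2, -6, -7, -2), d=3 → -e2, X_6=(-2, -7, -7, -2)
t=6: X=(-2, -7, -7, -2), d=0 → +e1, X_7=(-1, -7, -7, -2)
t=7: X=(-1, -7, -7, -2), d=6 → +e4, X_8=(-1, -7, -7, -1)
t=8: X=(-1, -7, -7, -1), d=2 → +e2, X_9=(-1, -6, -7, -1)
t=9: X=(-1, -6, -7, -1), d=1 → -e1, X_10=(-2, -6, -7, -1)

5


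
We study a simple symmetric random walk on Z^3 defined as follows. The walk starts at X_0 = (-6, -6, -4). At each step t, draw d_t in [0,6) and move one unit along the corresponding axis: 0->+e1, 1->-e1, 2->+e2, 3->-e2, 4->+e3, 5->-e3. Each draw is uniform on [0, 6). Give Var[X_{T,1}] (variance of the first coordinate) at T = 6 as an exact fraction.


Outcome values over d=0..5: [1, -1, 0, 0, 0, 0]
Σy = 0, Σy² = 2, M = 6
μ = 0/6 = 0,  σ² = 2/6 − (0)² = 1/3
Independent increments: Var[X_6] = 6·σ² = 6·(1/3) = 2

2


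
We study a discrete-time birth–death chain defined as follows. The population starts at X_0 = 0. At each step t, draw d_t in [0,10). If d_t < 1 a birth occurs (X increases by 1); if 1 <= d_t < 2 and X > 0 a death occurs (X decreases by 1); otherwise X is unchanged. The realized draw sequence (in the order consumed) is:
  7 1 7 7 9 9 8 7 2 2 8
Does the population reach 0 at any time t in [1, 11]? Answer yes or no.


t=0: X=0, d=7 → hold, X_1=0
t=1: X=0, d=1 → hold, X_2=0
t=2: X=0, d=7 → hold, X_3=0
t=3: X=0, d=7 → hold, X_4=0
t=4: X=0, d=9 → hold, X_5=0
t=5: X=0, d=9 → hold, X_6=0
t=6: X=0, d=8 → hold, X_7=0
t=7: X=0, d=7 → hold, X_8=0
t=8: X=0, d=2 → hold, X_9=0
t=9: X=0, d=2 → hold, X_10=0
t=10: X=0, d=8 → hold, X_11=0

yes


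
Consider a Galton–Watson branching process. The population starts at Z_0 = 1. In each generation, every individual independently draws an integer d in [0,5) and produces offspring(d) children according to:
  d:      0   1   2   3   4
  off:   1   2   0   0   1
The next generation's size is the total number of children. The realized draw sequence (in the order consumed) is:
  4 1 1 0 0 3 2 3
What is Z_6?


gen 0: Z_0=1, draws=[4], offspring=[1], Z_1=1
gen 1: Z_1=1, draws=[1], offspring=[2], Z_2=2
gen 2: Z_2=2, draws=[1, 0], offspring=[2, 1], Z_3=3
gen 3: Z_3=3, draws=[0, 3, 2], offspring=[1, 0, 0], Z_4=1
gen 4: Z_4=1, draws=[3], offspring=[0], Z_5=0
gen 5: Z_5=0, draws=[], offspring=[], Z_6=0

0


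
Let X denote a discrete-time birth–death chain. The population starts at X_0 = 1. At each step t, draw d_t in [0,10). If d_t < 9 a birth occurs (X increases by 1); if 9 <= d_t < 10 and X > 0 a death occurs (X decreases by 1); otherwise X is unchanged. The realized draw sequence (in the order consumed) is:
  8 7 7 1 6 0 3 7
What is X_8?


t=0: X=1, d=8 → birth, X_1=2
t=1: X=2, d=7 → birth, X_2=3
t=2: X=3, d=7 → birth, X_3=4
t=3: X=4, d=1 → birth, X_4=5
t=4: X=5, d=6 → birth, X_5=6
t=5: X=6, d=0 → birth, X_6=7
t=6: X=7, d=3 → birth, X_7=8
t=7: X=8, d=7 → birth, X_8=9

9


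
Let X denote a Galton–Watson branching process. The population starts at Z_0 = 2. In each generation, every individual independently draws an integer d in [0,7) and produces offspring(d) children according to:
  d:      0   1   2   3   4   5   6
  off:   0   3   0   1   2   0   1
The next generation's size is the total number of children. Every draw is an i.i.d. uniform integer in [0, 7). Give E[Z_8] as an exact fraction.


2

Outcome values over d=0..6: [0, 3, 0, 1, 2, 0, 1]
Σy = 7, Σy² = 15, M = 7
μ = 7/7 = 1,  σ² = 15/7 − (1)² = 8/7
E[Z_0] = 2
E[Z_1] = 1·E[Z_0] = 2
E[Z_2] = 1·E[Z_1] = 2
E[Z_3] = 1·E[Z_2] = 2
E[Z_4] = 1·E[Z_3] = 2
E[Z_5] = 1·E[Z_4] = 2
E[Z_6] = 1·E[Z_5] = 2
E[Z_7] = 1·E[Z_6] = 2
E[Z_8] = 1·E[Z_7] = 2


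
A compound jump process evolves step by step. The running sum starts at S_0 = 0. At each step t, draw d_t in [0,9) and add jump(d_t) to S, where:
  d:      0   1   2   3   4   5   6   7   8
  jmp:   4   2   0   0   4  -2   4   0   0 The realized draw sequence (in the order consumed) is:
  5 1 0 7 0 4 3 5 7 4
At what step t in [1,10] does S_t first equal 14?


10

t=0: S=0, d=5, jump=-2, S_1=-2
t=1: S=-2, d=1, jump=2, S_2=0
t=2: S=0, d=0, jump=4, S_3=4
t=3: S=4, d=7, jump=0, S_4=4
t=4: S=4, d=0, jump=4, S_5=8
t=5: S=8, d=4, jump=4, S_6=12
t=6: S=12, d=3, jump=0, S_7=12
t=7: S=12, d=5, jump=-2, S_8=10
t=8: S=10, d=7, jump=0, S_9=10
t=9: S=10, d=4, jump=4, S_10=14


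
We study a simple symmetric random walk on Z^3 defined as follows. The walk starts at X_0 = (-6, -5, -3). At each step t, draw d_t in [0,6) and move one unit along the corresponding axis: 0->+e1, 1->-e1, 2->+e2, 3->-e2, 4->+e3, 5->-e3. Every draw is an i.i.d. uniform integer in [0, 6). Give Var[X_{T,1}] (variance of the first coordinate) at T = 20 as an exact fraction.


Outcome values over d=0..5: [1, -1, 0, 0, 0, 0]
Σy = 0, Σy² = 2, M = 6
μ = 0/6 = 0,  σ² = 2/6 − (0)² = 1/3
Independent increments: Var[X_20] = 20·σ² = 20·(1/3) = 20/3

20/3


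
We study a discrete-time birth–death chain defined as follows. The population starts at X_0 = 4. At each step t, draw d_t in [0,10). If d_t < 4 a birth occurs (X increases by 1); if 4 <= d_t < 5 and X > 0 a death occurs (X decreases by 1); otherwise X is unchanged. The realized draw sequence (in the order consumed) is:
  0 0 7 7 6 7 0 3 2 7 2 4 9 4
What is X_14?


t=0: X=4, d=0 → birth, X_1=5
t=1: X=5, d=0 → birth, X_2=6
t=2: X=6, d=7 → hold, X_3=6
t=3: X=6, d=7 → hold, X_4=6
t=4: X=6, d=6 → hold, X_5=6
t=5: X=6, d=7 → hold, X_6=6
t=6: X=6, d=0 → birth, X_7=7
t=7: X=7, d=3 → birth, X_8=8
t=8: X=8, d=2 → birth, X_9=9
t=9: X=9, d=7 → hold, X_10=9
t=10: X=9, d=2 → birth, X_11=10
t=11: X=10, d=4 → death, X_12=9
t=12: X=9, d=9 → hold, X_13=9
t=13: X=9, d=4 → death, X_14=8

8


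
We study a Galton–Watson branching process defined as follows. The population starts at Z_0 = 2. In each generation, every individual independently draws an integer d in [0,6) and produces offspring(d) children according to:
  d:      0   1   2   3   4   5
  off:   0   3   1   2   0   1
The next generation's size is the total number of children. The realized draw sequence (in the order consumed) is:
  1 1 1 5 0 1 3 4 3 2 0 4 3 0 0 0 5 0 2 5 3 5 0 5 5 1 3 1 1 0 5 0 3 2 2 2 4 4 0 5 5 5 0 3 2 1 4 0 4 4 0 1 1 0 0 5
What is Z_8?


7

gen 0: Z_0=2, draws=[1, 1], offspring=[3, 3], Z_1=6
gen 1: Z_1=6, draws=[1, 5, 0, 1, 3, 4], offspring=[3, 1, 0, 3, 2, 0], Z_2=9
gen 2: Z_2=9, draws=[3, 2, 0, 4, 3, 0, 0, 0, 5], offspring=[2, 1, 0, 0, 2, 0, 0, 0, 1], Z_3=6
gen 3: Z_3=6, draws=[0, 2, 5, 3, 5, 0], offspring=[0, 1, 1, 2, 1, 0], Z_4=5
gen 4: Z_4=5, draws=[5, 5, 1, 3, 1], offspring=[1, 1, 3, 2, 3], Z_5=10
gen 5: Z_5=10, draws=[1, 0, 5, 0, 3, 2, 2, 2, 4, 4], offspring=[3, 0, 1, 0, 2, 1, 1, 1, 0, 0], Z_6=9
gen 6: Z_6=9, draws=[0, 5, 5, 5, 0, 3, 2, 1, 4], offspring=[0, 1, 1, 1, 0, 2, 1, 3, 0], Z_7=9
gen 7: Z_7=9, draws=[0, 4, 4, 0, 1, 1, 0, 0, 5], offspring=[0, 0, 0, 0, 3, 3, 0, 0, 1], Z_8=7


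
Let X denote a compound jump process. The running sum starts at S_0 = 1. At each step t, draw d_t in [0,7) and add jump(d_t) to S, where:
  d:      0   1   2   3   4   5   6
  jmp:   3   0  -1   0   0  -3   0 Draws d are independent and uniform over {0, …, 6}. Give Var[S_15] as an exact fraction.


Outcome values over d=0..6: [3, 0, -1, 0, 0, -3, 0]
Σy = -1, Σy² = 19, M = 7
μ = -1/7 = -1/7,  σ² = 19/7 − (-1/7)² = 132/49
Independent increments: Var[S_15] = 15·σ² = 15·(132/49) = 1980/49

1980/49


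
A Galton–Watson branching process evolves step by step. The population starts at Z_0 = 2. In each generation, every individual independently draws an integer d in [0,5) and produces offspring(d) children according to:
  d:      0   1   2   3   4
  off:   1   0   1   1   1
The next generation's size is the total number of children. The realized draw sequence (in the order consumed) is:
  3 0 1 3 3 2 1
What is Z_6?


0

gen 0: Z_0=2, draws=[3, 0], offspring=[1, 1], Z_1=2
gen 1: Z_1=2, draws=[1, 3], offspring=[0, 1], Z_2=1
gen 2: Z_2=1, draws=[3], offspring=[1], Z_3=1
gen 3: Z_3=1, draws=[2], offspring=[1], Z_4=1
gen 4: Z_4=1, draws=[1], offspring=[0], Z_5=0
gen 5: Z_5=0, draws=[], offspring=[], Z_6=0


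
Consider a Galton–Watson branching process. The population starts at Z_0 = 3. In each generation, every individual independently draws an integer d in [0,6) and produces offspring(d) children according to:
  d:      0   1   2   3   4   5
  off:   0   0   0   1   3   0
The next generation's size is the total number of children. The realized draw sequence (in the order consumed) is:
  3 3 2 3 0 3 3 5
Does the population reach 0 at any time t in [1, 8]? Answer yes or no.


gen 0: Z_0=3, draws=[3, 3, 2], offspring=[1, 1, 0], Z_1=2
gen 1: Z_1=2, draws=[3, 0], offspring=[1, 0], Z_2=1
gen 2: Z_2=1, draws=[3], offspring=[1], Z_3=1
gen 3: Z_3=1, draws=[3], offspring=[1], Z_4=1
gen 4: Z_4=1, draws=[5], offspring=[0], Z_5=0
gen 5: Z_5=0, draws=[], offspring=[], Z_6=0
gen 6: Z_6=0, draws=[], offspring=[], Z_7=0
gen 7: Z_7=0, draws=[], offspring=[], Z_8=0

yes


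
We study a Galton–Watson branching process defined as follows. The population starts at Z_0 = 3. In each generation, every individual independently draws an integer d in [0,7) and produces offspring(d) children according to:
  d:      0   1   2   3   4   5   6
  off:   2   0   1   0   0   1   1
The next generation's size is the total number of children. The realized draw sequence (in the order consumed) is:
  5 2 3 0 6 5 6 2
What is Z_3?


3

gen 0: Z_0=3, draws=[5, 2, 3], offspring=[1, 1, 0], Z_1=2
gen 1: Z_1=2, draws=[0, 6], offspring=[2, 1], Z_2=3
gen 2: Z_2=3, draws=[5, 6, 2], offspring=[1, 1, 1], Z_3=3


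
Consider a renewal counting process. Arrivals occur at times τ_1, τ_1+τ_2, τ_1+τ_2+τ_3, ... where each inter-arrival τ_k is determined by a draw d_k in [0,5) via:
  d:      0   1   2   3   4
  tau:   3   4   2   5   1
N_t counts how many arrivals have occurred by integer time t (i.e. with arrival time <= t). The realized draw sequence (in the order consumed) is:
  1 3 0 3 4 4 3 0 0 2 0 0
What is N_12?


3

draw d_1=1: τ_1=4, arrival time A_1=4
draw d_2=3: τ_2=5, arrival time A_2=9
draw d_3=0: τ_3=3, arrival time A_3=12
draw d_4=3: τ_4=5, arrival time A_4=17
draw d_5=4: τ_5=1, arrival time A_5=18
draw d_6=4: τ_6=1, arrival time A_6=19
draw d_7=3: τ_7=5, arrival time A_7=24
draw d_8=0: τ_8=3, arrival time A_8=27
draw d_9=0: τ_9=3, arrival time A_9=30
draw d_10=2: τ_10=2, arrival time A_10=32
draw d_11=0: τ_11=3, arrival time A_11=35
draw d_12=0: τ_12=3, arrival time A_12=38
N_t over t=0..12: 0:0 1:0 2:0 3:0 4:1 5:1 6:1 7:1 8:1 9:2 10:2 11:2 12:3


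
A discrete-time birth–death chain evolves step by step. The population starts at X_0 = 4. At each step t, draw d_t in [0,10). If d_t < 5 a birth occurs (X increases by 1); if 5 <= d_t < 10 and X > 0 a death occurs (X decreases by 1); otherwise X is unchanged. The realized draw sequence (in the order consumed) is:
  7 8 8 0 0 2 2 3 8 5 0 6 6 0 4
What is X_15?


t=0: X=4, d=7 → death, X_1=3
t=1: X=3, d=8 → death, X_2=2
t=2: X=2, d=8 → death, X_3=1
t=3: X=1, d=0 → birth, X_4=2
t=4: X=2, d=0 → birth, X_5=3
t=5: X=3, d=2 → birth, X_6=4
t=6: X=4, d=2 → birth, X_7=5
t=7: X=5, d=3 → birth, X_8=6
t=8: X=6, d=8 → death, X_9=5
t=9: X=5, d=5 → death, X_10=4
t=10: X=4, d=0 → birth, X_11=5
t=11: X=5, d=6 → death, X_12=4
t=12: X=4, d=6 → death, X_13=3
t=13: X=3, d=0 → birth, X_14=4
t=14: X=4, d=4 → birth, X_15=5

5


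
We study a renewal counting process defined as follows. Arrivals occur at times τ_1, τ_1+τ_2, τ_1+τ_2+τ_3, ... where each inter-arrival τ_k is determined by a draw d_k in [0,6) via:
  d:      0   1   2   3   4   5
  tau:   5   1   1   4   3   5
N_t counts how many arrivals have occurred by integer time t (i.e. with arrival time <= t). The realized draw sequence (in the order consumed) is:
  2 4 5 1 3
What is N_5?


2

draw d_1=2: τ_1=1, arrival time A_1=1
draw d_2=4: τ_2=3, arrival time A_2=4
draw d_3=5: τ_3=5, arrival time A_3=9
draw d_4=1: τ_4=1, arrival time A_4=10
draw d_5=3: τ_5=4, arrival time A_5=14
N_t over t=0..5: 0:0 1:1 2:1 3:1 4:2 5:2


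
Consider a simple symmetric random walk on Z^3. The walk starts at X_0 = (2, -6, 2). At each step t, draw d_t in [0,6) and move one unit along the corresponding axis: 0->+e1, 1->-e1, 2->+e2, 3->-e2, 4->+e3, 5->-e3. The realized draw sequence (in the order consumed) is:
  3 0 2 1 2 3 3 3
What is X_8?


(2, -8, 2)

t=0: X=(2, -6, 2), d=3 → -e2, X_1=(2, -7, 2)
t=1: X=(2, -7, 2), d=0 → +e1, X_2=(3, -7, 2)
t=2: X=(3, -7, 2), d=2 → +e2, X_3=(3, -6, 2)
t=3: X=(3, -6, 2), d=1 → -e1, X_4=(2, -6, 2)
t=4: X=(2, -6, 2), d=2 → +e2, X_5=(2, -5, 2)
t=5: X=(2, -5, 2), d=3 → -e2, X_6=(2, -6, 2)
t=6: X=(2, -6, 2), d=3 → -e2, X_7=(2, -7, 2)
t=7: X=(2, -7, 2), d=3 → -e2, X_8=(2, -8, 2)


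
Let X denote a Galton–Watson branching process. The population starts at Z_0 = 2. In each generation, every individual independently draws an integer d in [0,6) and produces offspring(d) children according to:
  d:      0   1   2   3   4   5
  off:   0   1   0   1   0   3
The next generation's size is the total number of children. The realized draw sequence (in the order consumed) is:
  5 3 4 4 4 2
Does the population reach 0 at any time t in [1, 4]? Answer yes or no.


yes

gen 0: Z_0=2, draws=[5, 3], offspring=[3, 1], Z_1=4
gen 1: Z_1=4, draws=[4, 4, 4, 2], offspring=[0, 0, 0, 0], Z_2=0
gen 2: Z_2=0, draws=[], offspring=[], Z_3=0
gen 3: Z_3=0, draws=[], offspring=[], Z_4=0


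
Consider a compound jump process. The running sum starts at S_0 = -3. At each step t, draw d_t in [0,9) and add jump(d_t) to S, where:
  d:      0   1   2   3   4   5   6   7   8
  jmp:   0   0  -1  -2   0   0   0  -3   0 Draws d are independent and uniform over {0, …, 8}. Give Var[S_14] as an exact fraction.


140/9

Outcome values over d=0..8: [0, 0, -1, -2, 0, 0, 0, -3, 0]
Σy = -6, Σy² = 14, M = 9
μ = -6/9 = -2/3,  σ² = 14/9 − (-2/3)² = 10/9
Independent increments: Var[S_14] = 14·σ² = 14·(10/9) = 140/9


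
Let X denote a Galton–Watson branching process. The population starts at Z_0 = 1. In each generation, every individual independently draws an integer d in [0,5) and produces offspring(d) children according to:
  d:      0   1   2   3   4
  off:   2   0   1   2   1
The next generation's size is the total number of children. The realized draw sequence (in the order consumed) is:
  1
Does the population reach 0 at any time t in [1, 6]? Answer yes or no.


yes

gen 0: Z_0=1, draws=[1], offspring=[0], Z_1=0
gen 1: Z_1=0, draws=[], offspring=[], Z_2=0
gen 2: Z_2=0, draws=[], offspring=[], Z_3=0
gen 3: Z_3=0, draws=[], offspring=[], Z_4=0
gen 4: Z_4=0, draws=[], offspring=[], Z_5=0
gen 5: Z_5=0, draws=[], offspring=[], Z_6=0


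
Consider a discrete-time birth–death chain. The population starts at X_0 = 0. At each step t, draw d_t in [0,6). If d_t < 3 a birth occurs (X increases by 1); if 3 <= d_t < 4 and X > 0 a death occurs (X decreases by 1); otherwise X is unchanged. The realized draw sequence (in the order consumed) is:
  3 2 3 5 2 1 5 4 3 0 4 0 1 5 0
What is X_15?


t=0: X=0, d=3 → hold, X_1=0
t=1: X=0, d=2 → birth, X_2=1
t=2: X=1, d=3 → death, X_3=0
t=3: X=0, d=5 → hold, X_4=0
t=4: X=0, d=2 → birth, X_5=1
t=5: X=1, d=1 → birth, X_6=2
t=6: X=2, d=5 → hold, X_7=2
t=7: X=2, d=4 → hold, X_8=2
t=8: X=2, d=3 → death, X_9=1
t=9: X=1, d=0 → birth, X_10=2
t=10: X=2, d=4 → hold, X_11=2
t=11: X=2, d=0 → birth, X_12=3
t=12: X=3, d=1 → birth, X_13=4
t=13: X=4, d=5 → hold, X_14=4
t=14: X=4, d=0 → birth, X_15=5

5


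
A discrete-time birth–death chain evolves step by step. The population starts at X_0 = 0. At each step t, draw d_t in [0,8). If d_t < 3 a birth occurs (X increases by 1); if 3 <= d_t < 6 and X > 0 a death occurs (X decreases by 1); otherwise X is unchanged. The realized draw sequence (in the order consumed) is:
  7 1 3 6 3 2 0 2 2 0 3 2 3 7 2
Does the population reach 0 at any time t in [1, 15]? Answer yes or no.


t=0: X=0, d=7 → hold, X_1=0
t=1: X=0, d=1 → birth, X_2=1
t=2: X=1, d=3 → death, X_3=0
t=3: X=0, d=6 → hold, X_4=0
t=4: X=0, d=3 → hold, X_5=0
t=5: X=0, d=2 → birth, X_6=1
t=6: X=1, d=0 → birth, X_7=2
t=7: X=2, d=2 → birth, X_8=3
t=8: X=3, d=2 → birth, X_9=4
t=9: X=4, d=0 → birth, X_10=5
t=10: X=5, d=3 → death, X_11=4
t=11: X=4, d=2 → birth, X_12=5
t=12: X=5, d=3 → death, X_13=4
t=13: X=4, d=7 → hold, X_14=4
t=14: X=4, d=2 → birth, X_15=5

yes


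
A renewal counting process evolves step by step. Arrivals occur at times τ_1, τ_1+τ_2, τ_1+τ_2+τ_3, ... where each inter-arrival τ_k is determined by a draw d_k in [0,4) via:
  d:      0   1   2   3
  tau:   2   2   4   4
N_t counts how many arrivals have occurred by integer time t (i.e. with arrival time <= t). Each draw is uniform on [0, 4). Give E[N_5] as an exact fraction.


5/4

Inter-arrival values over d=0..3: [2, 2, 4, 4]
Each d has probability 1/4, so the pmf of τ is: f(2) = 1/2, f(4) = 1/2
Renewal equation for m(n) = E[N_n]: condition on τ_1 = k (if k <= n, one arrival plus a fresh copy on the remaining n−k steps): m(n) = F(n) + Σ_{k<=n} f(k)·m(n−k), where F(n) = P(τ <= n) and m(0) = 0
m(1) = F(1) = 0
m(2) = F(2) = 1/2
m(3) = F(3) = 1/2
m(4) = F(4) + f(2)·m(2) = 1 + 1/2·1/2 = 5/4
m(5) = F(5) + f(2)·m(3) = 1 + 1/2·1/2 = 5/4
E[N_5] = m(5) = 5/4


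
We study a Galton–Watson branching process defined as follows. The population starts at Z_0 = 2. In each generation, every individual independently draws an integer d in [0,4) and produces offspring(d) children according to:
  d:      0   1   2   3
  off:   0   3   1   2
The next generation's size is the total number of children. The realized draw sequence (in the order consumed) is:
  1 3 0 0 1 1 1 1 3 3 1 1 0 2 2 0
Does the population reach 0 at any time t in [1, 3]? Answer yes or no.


gen 0: Z_0=2, draws=[1, 3], offspring=[3, 2], Z_1=5
gen 1: Z_1=5, draws=[0, 0, 1, 1, 1], offspring=[0, 0, 3, 3, 3], Z_2=9
gen 2: Z_2=9, draws=[1, 3, 3, 1, 1, 0, 2, 2, 0], offspring=[3, 2, 2, 3, 3, 0, 1, 1, 0], Z_3=15

no


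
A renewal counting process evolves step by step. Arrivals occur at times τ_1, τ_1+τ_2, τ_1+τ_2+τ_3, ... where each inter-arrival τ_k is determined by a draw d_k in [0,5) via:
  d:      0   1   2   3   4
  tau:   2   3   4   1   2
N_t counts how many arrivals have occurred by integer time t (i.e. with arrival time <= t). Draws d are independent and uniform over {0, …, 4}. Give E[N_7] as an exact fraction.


211716/78125

Inter-arrival values over d=0..4: [2, 3, 4, 1, 2]
Each d has probability 1/5, so the pmf of τ is: f(1) = 1/5, f(2) = 2/5, f(3) = 1/5, f(4) = 1/5
Renewal equation for m(n) = E[N_n]: condition on τ_1 = k (if k <= n, one arrival plus a fresh copy on the remaining n−k steps): m(n) = F(n) + Σ_{k<=n} f(k)·m(n−k), where F(n) = P(τ <= n) and m(0) = 0
m(1) = F(1) = 1/5
m(2) = F(2) + f(1)·m(1) = 3/5 + 1/5·1/5 = 16/25
m(3) = F(3) + f(1)·m(2) + f(2)·m(1) = 4/5 + 1/5·16/25 + 2/5·1/5 = 126/125
m(4) = F(4) + f(1)·m(3) + f(2)·m(2) + f(3)·m(1) = 1 + 1/5·126/125 + 2/5·16/25 + 1/5·1/5 = 936/625
m(5) = F(5) + f(1)·m(4) + f(2)·m(3) + f(3)·m(2) + f(4)·m(1) = 1 + 1/5·936/625 + 2/5·126/125 + 1/5·16/25 + 1/5·1/5 = 5846/3125
m(6) = F(6) + f(1)·m(5) + f(2)·m(4) + f(3)·m(3) + f(4)·m(2) = 1 + 1/5·5846/3125 + 2/5·936/625 + 1/5·126/125 + 1/5·16/25 = 35981/15625
m(7) = F(7) + f(1)·m(6) + f(2)·m(5) + f(3)·m(4) + f(4)·m(3) = 1 + 1/5·35981/15625 + 2/5·5846/3125 + 1/5·936/625 + 1/5·126/125 = 211716/78125
E[N_7] = m(7) = 211716/78125


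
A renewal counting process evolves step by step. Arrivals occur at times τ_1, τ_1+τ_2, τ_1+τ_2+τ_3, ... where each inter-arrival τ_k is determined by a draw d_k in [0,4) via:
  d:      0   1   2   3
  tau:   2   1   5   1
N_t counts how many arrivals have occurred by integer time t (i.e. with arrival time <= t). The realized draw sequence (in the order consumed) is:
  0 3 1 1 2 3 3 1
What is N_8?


4

draw d_1=0: τ_1=2, arrival time A_1=2
draw d_2=3: τ_2=1, arrival time A_2=3
draw d_3=1: τ_3=1, arrival time A_3=4
draw d_4=1: τ_4=1, arrival time A_4=5
draw d_5=2: τ_5=5, arrival time A_5=10
draw d_6=3: τ_6=1, arrival time A_6=11
draw d_7=3: τ_7=1, arrival time A_7=12
draw d_8=1: τ_8=1, arrival time A_8=13
N_t over t=0..8: 0:0 1:0 2:1 3:2 4:3 5:4 6:4 7:4 8:4


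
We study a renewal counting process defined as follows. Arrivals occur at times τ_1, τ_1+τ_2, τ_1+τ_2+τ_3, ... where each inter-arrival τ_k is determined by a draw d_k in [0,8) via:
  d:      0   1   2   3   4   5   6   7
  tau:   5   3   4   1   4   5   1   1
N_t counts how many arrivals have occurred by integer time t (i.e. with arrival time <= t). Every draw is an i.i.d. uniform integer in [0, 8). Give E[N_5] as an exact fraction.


50939/32768

Inter-arrival values over d=0..7: [5, 3, 4, 1, 4, 5, 1, 1]
Each d has probability 1/8, so the pmf of τ is: f(1) = 3/8, f(3) = 1/8, f(4) = 1/4, f(5) = 1/4
Renewal equation for m(n) = E[N_n]: condition on τ_1 = k (if k <= n, one arrival plus a fresh copy on the remaining n−k steps): m(n) = F(n) + Σ_{k<=n} f(k)·m(n−k), where F(n) = P(τ <= n) and m(0) = 0
m(1) = F(1) = 3/8
m(2) = F(2) + f(1)·m(1) = 3/8 + 3/8·3/8 = 33/64
m(3) = F(3) + f(1)·m(2) = 1/2 + 3/8·33/64 = 355/512
m(4) = F(4) + f(1)·m(3) + f(3)·m(1) = 3/4 + 3/8·355/512 + 1/8·3/8 = 4329/4096
m(5) = F(5) + f(1)·m(4) + f(3)·m(2) + f(4)·m(1) = 1 + 3/8·4329/4096 + 1/8·33/64 + 1/4·3/8 = 50939/32768
E[N_5] = m(5) = 50939/32768


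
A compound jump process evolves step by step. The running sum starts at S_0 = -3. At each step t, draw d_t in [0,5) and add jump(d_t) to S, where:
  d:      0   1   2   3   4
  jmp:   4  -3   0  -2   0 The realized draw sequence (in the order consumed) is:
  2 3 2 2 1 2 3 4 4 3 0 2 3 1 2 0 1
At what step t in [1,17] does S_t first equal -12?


10

t=0: S=-3, d=2, jump=0, S_1=-3
t=1: S=-3, d=3, jump=-2, S_2=-5
t=2: S=-5, d=2, jump=0, S_3=-5
t=3: S=-5, d=2, jump=0, S_4=-5
t=4: S=-5, d=1, jump=-3, S_5=-8
t=5: S=-8, d=2, jump=0, S_6=-8
t=6: S=-8, d=3, jump=-2, S_7=-10
t=7: S=-10, d=4, jump=0, S_8=-10
t=8: S=-10, d=4, jump=0, S_9=-10
t=9: S=-10, d=3, jump=-2, S_10=-12
t=10: S=-12, d=0, jump=4, S_11=-8
t=11: S=-8, d=2, jump=0, S_12=-8
t=12: S=-8, d=3, jump=-2, S_13=-10
t=13: S=-10, d=1, jump=-3, S_14=-13
t=14: S=-13, d=2, jump=0, S_15=-13
t=15: S=-13, d=0, jump=4, S_16=-9
t=16: S=-9, d=1, jump=-3, S_17=-12


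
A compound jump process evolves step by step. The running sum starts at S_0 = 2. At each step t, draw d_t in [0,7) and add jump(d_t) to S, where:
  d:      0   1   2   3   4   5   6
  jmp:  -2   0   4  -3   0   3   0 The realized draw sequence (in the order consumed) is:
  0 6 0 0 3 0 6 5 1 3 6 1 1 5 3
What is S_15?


t=0: S=2, d=0, jump=-2, S_1=0
t=1: S=0, d=6, jump=0, S_2=0
t=2: S=0, d=0, jump=-2, S_3=-2
t=3: S=-2, d=0, jump=-2, S_4=-4
t=4: S=-4, d=3, jump=-3, S_5=-7
t=5: S=-7, d=0, jump=-2, S_6=-9
t=6: S=-9, d=6, jump=0, S_7=-9
t=7: S=-9, d=5, jump=3, S_8=-6
t=8: S=-6, d=1, jump=0, S_9=-6
t=9: S=-6, d=3, jump=-3, S_10=-9
t=10: S=-9, d=6, jump=0, S_11=-9
t=11: S=-9, d=1, jump=0, S_12=-9
t=12: S=-9, d=1, jump=0, S_13=-9
t=13: S=-9, d=5, jump=3, S_14=-6
t=14: S=-6, d=3, jump=-3, S_15=-9

-9


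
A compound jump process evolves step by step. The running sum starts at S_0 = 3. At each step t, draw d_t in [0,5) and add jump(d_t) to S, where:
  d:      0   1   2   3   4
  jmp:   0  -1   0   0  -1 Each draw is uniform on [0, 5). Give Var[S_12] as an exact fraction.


72/25

Outcome values over d=0..4: [0, -1, 0, 0, -1]
Σy = -2, Σy² = 2, M = 5
μ = -2/5 = -2/5,  σ² = 2/5 − (-2/5)² = 6/25
Independent increments: Var[S_12] = 12·σ² = 12·(6/25) = 72/25


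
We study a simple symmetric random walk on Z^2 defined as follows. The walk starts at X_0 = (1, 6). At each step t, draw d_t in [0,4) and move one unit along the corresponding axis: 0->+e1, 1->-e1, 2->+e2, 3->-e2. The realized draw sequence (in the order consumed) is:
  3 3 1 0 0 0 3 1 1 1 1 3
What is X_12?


(-1, 2)

t=0: X=(1, 6), d=3 → -e2, X_1=(1, 5)
t=1: X=(1, 5), d=3 → -e2, X_2=(1, 4)
t=2: X=(1, 4), d=1 → -e1, X_3=(0, 4)
t=3: X=(0, 4), d=0 → +e1, X_4=(1, 4)
t=4: X=(1, 4), d=0 → +e1, X_5=(2, 4)
t=5: X=(2, 4), d=0 → +e1, X_6=(3, 4)
t=6: X=(3, 4), d=3 → -e2, X_7=(3, 3)
t=7: X=(3, 3), d=1 → -e1, X_8=(2, 3)
t=8: X=(2, 3), d=1 → -e1, X_9=(1, 3)
t=9: X=(1, 3), d=1 → -e1, X_10=(0, 3)
t=10: X=(0, 3), d=1 → -e1, X_11=(-1, 3)
t=11: X=(-1, 3), d=3 → -e2, X_12=(-1, 2)


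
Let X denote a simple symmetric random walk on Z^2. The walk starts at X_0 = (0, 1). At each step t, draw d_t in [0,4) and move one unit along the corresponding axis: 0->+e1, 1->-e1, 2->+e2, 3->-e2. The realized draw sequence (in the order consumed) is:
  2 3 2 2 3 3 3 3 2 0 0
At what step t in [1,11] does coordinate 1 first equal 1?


10

t=0: X=(0, 1), d=2 → +e2, X_1=(0, 2)
t=1: X=(0, 2), d=3 → -e2, X_2=(0, 1)
t=2: X=(0, 1), d=2 → +e2, X_3=(0, 2)
t=3: X=(0, 2), d=2 → +e2, X_4=(0, 3)
t=4: X=(0, 3), d=3 → -e2, X_5=(0, 2)
t=5: X=(0, 2), d=3 → -e2, X_6=(0, 1)
t=6: X=(0, 1), d=3 → -e2, X_7=(0, 0)
t=7: X=(0, 0), d=3 → -e2, X_8=(0, -1)
t=8: X=(0, -1), d=2 → +e2, X_9=(0, 0)
t=9: X=(0, 0), d=0 → +e1, X_10=(1, 0)
t=10: X=(1, 0), d=0 → +e1, X_11=(2, 0)
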